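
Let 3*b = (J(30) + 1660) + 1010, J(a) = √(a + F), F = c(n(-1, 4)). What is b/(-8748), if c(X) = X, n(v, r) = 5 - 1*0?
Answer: -445/4374 - √35/26244 ≈ -0.10196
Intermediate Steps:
n(v, r) = 5 (n(v, r) = 5 + 0 = 5)
F = 5
J(a) = √(5 + a) (J(a) = √(a + 5) = √(5 + a))
b = 890 + √35/3 (b = ((√(5 + 30) + 1660) + 1010)/3 = ((√35 + 1660) + 1010)/3 = ((1660 + √35) + 1010)/3 = (2670 + √35)/3 = 890 + √35/3 ≈ 891.97)
b/(-8748) = (890 + √35/3)/(-8748) = (890 + √35/3)*(-1/8748) = -445/4374 - √35/26244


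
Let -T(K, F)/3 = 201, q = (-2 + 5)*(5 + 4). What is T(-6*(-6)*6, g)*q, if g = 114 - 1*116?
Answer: -16281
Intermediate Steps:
g = -2 (g = 114 - 116 = -2)
q = 27 (q = 3*9 = 27)
T(K, F) = -603 (T(K, F) = -3*201 = -603)
T(-6*(-6)*6, g)*q = -603*27 = -16281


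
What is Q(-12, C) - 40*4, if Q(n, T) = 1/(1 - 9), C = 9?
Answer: -1281/8 ≈ -160.13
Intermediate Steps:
Q(n, T) = -1/8 (Q(n, T) = 1/(-8) = -1/8)
Q(-12, C) - 40*4 = -1/8 - 40*4 = -1/8 - 160 = -1281/8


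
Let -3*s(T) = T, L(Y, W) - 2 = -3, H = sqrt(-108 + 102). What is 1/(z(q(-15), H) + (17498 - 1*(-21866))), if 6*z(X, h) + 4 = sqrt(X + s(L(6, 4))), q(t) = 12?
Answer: 4251240/167342977163 - 6*sqrt(111)/167342977163 ≈ 2.5404e-5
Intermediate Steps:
H = I*sqrt(6) (H = sqrt(-6) = I*sqrt(6) ≈ 2.4495*I)
L(Y, W) = -1 (L(Y, W) = 2 - 3 = -1)
s(T) = -T/3
z(X, h) = -2/3 + sqrt(1/3 + X)/6 (z(X, h) = -2/3 + sqrt(X - 1/3*(-1))/6 = -2/3 + sqrt(X + 1/3)/6 = -2/3 + sqrt(1/3 + X)/6)
1/(z(q(-15), H) + (17498 - 1*(-21866))) = 1/((-2/3 + sqrt(3 + 9*12)/18) + (17498 - 1*(-21866))) = 1/((-2/3 + sqrt(3 + 108)/18) + (17498 + 21866)) = 1/((-2/3 + sqrt(111)/18) + 39364) = 1/(118090/3 + sqrt(111)/18)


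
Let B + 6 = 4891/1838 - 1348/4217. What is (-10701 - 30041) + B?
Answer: -315813325085/7750846 ≈ -40746.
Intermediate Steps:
B = -28357353/7750846 (B = -6 + (4891/1838 - 1348/4217) = -6 + 18147723/7750846 = -28357353/7750846 ≈ -3.6586)
(-10701 - 30041) + B = (-10701 - 30041) - 28357353/7750846 = -40742 - 28357353/7750846 = -315813325085/7750846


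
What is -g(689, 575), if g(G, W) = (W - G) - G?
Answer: 803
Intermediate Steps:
g(G, W) = W - 2*G
-g(689, 575) = -(575 - 2*689) = -(575 - 1378) = -1*(-803) = 803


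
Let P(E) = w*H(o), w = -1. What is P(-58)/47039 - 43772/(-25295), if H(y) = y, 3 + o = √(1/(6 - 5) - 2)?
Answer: 2059066993/1189851505 - I/47039 ≈ 1.7305 - 2.1259e-5*I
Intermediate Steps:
o = -3 + I (o = -3 + √(1/(6 - 5) - 2) = -3 + √(1/1 - 2) = -3 + √(1 - 2) = -3 + √(-1) = -3 + I ≈ -3.0 + 1.0*I)
P(E) = 3 - I (P(E) = -(-3 + I) = 3 - I)
P(-58)/47039 - 43772/(-25295) = (3 - I)/47039 - 43772/(-25295) = (3 - I)*(1/47039) - 43772*(-1/25295) = (3/47039 - I/47039) + 43772/25295 = 2059066993/1189851505 - I/47039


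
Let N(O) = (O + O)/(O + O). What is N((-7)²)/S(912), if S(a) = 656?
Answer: 1/656 ≈ 0.0015244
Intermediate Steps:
N(O) = 1 (N(O) = (2*O)/((2*O)) = (2*O)*(1/(2*O)) = 1)
N((-7)²)/S(912) = 1/656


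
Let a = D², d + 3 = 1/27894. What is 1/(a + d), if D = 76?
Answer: 27894/161032063 ≈ 0.00017322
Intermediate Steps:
d = -83681/27894 (d = -3 + 1/27894 = -83681/27894 ≈ -3.0000)
a = 5776 (a = 76² = 5776)
1/(a + d) = 1/(5776 - 83681/27894) = 1/(161032063/27894) = 27894/161032063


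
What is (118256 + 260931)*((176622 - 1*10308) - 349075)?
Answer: -69300595307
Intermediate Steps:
(118256 + 260931)*((176622 - 1*10308) - 349075) = 379187*((176622 - 10308) - 349075) = 379187*(166314 - 349075) = 379187*(-182761) = -69300595307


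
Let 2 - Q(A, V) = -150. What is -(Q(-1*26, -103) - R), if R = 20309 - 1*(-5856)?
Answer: 26013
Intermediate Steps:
Q(A, V) = 152 (Q(A, V) = 2 - 1*(-150) = 2 + 150 = 152)
R = 26165 (R = 20309 + 5856 = 26165)
-(Q(-1*26, -103) - R) = -(152 - 1*26165) = -(152 - 26165) = -1*(-26013) = 26013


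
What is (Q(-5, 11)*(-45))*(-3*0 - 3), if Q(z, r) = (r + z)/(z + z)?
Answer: -81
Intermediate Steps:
Q(z, r) = (r + z)/(2*z) (Q(z, r) = (r + z)/((2*z)) = (r + z)*(1/(2*z)) = (r + z)/(2*z))
(Q(-5, 11)*(-45))*(-3*0 - 3) = (((1/2)*(11 - 5)/(-5))*(-45))*(-3*0 - 3) = (((1/2)*(-1/5)*6)*(-45))*(0 - 3) = -3/5*(-45)*(-3) = 27*(-3) = -81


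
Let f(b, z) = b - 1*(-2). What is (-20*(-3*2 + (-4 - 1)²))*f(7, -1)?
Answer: -3420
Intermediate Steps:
f(b, z) = 2 + b (f(b, z) = b + 2 = 2 + b)
(-20*(-3*2 + (-4 - 1)²))*f(7, -1) = (-20*(-3*2 + (-4 - 1)²))*(2 + 7) = -20*(-6 + (-5)²)*9 = -20*(-6 + 25)*9 = -20*19*9 = -380*9 = -3420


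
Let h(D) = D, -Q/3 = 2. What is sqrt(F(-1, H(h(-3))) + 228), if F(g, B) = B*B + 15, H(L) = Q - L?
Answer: 6*sqrt(7) ≈ 15.875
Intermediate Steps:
Q = -6 (Q = -3*2 = -6)
H(L) = -6 - L
F(g, B) = 15 + B**2 (F(g, B) = B**2 + 15 = 15 + B**2)
sqrt(F(-1, H(h(-3))) + 228) = sqrt((15 + (-6 - 1*(-3))**2) + 228) = sqrt((15 + (-6 + 3)**2) + 228) = sqrt((15 + (-3)**2) + 228) = sqrt((15 + 9) + 228) = sqrt(24 + 228) = sqrt(252) = 6*sqrt(7)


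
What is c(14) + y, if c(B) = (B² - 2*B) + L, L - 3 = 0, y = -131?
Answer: 40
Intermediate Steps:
L = 3 (L = 3 + 0 = 3)
c(B) = 3 + B² - 2*B (c(B) = (B² - 2*B) + 3 = 3 + B² - 2*B)
c(14) + y = (3 + 14² - 2*14) - 131 = (3 + 196 - 28) - 131 = 171 - 131 = 40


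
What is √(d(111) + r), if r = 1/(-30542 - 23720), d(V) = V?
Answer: √326824421222/54262 ≈ 10.536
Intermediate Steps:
r = -1/54262 (r = 1/(-54262) = -1/54262 ≈ -1.8429e-5)
√(d(111) + r) = √(111 - 1/54262) = √(6023081/54262) = √326824421222/54262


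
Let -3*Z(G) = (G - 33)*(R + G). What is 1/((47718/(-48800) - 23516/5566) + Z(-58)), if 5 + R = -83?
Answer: -203715600/903248371591 ≈ -0.00022554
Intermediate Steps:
R = -88 (R = -5 - 83 = -88)
Z(G) = -(-88 + G)*(-33 + G)/3 (Z(G) = -(G - 33)*(-88 + G)/3 = -(-33 + G)*(-88 + G)/3 = -(-88 + G)*(-33 + G)/3)
1/((47718/(-48800) - 23516/5566) + Z(-58)) = 1/((47718/(-48800) - 23516/5566) + (-968 - 1/3*(-58)**2 + (121/3)*(-58))) = 1/((47718*(-1/48800) - 23516*1/5566) + (-968 - 1/3*3364 - 7018/3)) = 1/((-23859/24400 - 11758/2783) + (-968 - 3364/3 - 7018/3)) = 1/(-353294797/67905200 - 13286/3) = 1/(-903248371591/203715600) = -203715600/903248371591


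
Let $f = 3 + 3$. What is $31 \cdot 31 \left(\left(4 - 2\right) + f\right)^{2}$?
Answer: $61504$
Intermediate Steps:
$f = 6$
$31 \cdot 31 \left(\left(4 - 2\right) + f\right)^{2} = 31 \cdot 31 \left(\left(4 - 2\right) + 6\right)^{2} = 961 \left(\left(4 - 2\right) + 6\right)^{2} = 961 \left(2 + 6\right)^{2} = 961 \cdot 8^{2} = 961 \cdot 64 = 61504$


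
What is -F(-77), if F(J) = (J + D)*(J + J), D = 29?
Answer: -7392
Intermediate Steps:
F(J) = 2*J*(29 + J) (F(J) = (J + 29)*(J + J) = (29 + J)*(2*J) = 2*J*(29 + J))
-F(-77) = -2*(-77)*(29 - 77) = -2*(-77)*(-48) = -1*7392 = -7392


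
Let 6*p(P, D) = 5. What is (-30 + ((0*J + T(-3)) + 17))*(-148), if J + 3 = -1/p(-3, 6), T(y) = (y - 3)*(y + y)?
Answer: -3404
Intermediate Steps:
T(y) = 2*y*(-3 + y) (T(y) = (-3 + y)*(2*y) = 2*y*(-3 + y))
p(P, D) = ⅚ (p(P, D) = (⅙)*5 = ⅚)
J = -21/5 (J = -3 - 1/⅚ = -3 - 1*6/5 = -3 - 6/5 = -21/5 ≈ -4.2000)
(-30 + ((0*J + T(-3)) + 17))*(-148) = (-30 + ((0*(-21/5) + 2*(-3)*(-3 - 3)) + 17))*(-148) = (-30 + ((0 + 2*(-3)*(-6)) + 17))*(-148) = (-30 + ((0 + 36) + 17))*(-148) = (-30 + (36 + 17))*(-148) = (-30 + 53)*(-148) = 23*(-148) = -3404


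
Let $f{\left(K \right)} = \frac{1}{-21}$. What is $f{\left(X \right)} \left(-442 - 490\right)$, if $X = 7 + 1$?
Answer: $\frac{932}{21} \approx 44.381$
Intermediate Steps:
$X = 8$
$f{\left(K \right)} = - \frac{1}{21}$
$f{\left(X \right)} \left(-442 - 490\right) = - \frac{-442 - 490}{21} = \left(- \frac{1}{21}\right) \left(-932\right) = \frac{932}{21}$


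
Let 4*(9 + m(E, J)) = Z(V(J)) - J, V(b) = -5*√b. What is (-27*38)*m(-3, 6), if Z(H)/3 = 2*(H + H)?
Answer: 10773 + 15390*√6 ≈ 48471.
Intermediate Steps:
Z(H) = 12*H (Z(H) = 3*(2*(H + H)) = 3*(2*(2*H)) = 3*(4*H) = 12*H)
m(E, J) = -9 - 15*√J - J/4 (m(E, J) = -9 + (12*(-5*√J) - J)/4 = -9 + (-60*√J - J)/4 = -9 + (-J - 60*√J)/4 = -9 + (-15*√J - J/4) = -9 - 15*√J - J/4)
(-27*38)*m(-3, 6) = (-27*38)*(-9 - 15*√6 - ¼*6) = -1026*(-9 - 15*√6 - 3/2) = -1026*(-21/2 - 15*√6) = 10773 + 15390*√6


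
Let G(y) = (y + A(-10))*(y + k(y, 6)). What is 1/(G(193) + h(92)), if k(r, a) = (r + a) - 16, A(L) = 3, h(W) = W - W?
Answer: 1/73696 ≈ 1.3569e-5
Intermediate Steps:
h(W) = 0
k(r, a) = -16 + a + r (k(r, a) = (a + r) - 16 = -16 + a + r)
G(y) = (-10 + 2*y)*(3 + y) (G(y) = (y + 3)*(y + (-16 + 6 + y)) = (3 + y)*(y + (-10 + y)) = (3 + y)*(-10 + 2*y) = (-10 + 2*y)*(3 + y))
1/(G(193) + h(92)) = 1/((-30 - 4*193 + 2*193²) + 0) = 1/((-30 - 772 + 2*37249) + 0) = 1/((-30 - 772 + 74498) + 0) = 1/(73696 + 0) = 1/73696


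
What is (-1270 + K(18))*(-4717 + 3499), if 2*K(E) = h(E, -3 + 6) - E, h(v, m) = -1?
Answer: 1558431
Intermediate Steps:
K(E) = -½ - E/2 (K(E) = (-1 - E)/2 = -½ - E/2)
(-1270 + K(18))*(-4717 + 3499) = (-1270 + (-½ - ½*18))*(-4717 + 3499) = (-1270 + (-½ - 9))*(-1218) = (-1270 - 19/2)*(-1218) = -2559/2*(-1218) = 1558431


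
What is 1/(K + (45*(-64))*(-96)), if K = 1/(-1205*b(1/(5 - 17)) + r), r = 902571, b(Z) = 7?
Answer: 894136/247210721281 ≈ 3.6169e-6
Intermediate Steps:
K = 1/894136 (K = 1/(-1205*7 + 902571) = 1/(-8435 + 902571) = 1/894136 ≈ 1.1184e-6)
1/(K + (45*(-64))*(-96)) = 1/(1/894136 + (45*(-64))*(-96)) = 1/(1/894136 - 2880*(-96)) = 1/(1/894136 + 276480) = 1/(247210721281/894136) = 894136/247210721281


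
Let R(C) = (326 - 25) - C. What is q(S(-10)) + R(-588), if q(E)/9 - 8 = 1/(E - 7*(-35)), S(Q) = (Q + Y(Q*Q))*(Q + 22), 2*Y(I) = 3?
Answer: 137432/143 ≈ 961.06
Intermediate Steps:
Y(I) = 3/2 (Y(I) = (1/2)*3 = 3/2)
R(C) = 301 - C
S(Q) = (22 + Q)*(3/2 + Q) (S(Q) = (Q + 3/2)*(Q + 22) = (3/2 + Q)*(22 + Q) = (22 + Q)*(3/2 + Q))
q(E) = 72 + 9/(245 + E) (q(E) = 72 + 9/(E - 7*(-35)) = 72 + 9/(E + 245) = 72 + 9/(245 + E))
q(S(-10)) + R(-588) = 9*(1961 + 8*(33 + (-10)**2 + (47/2)*(-10)))/(245 + (33 + (-10)**2 + (47/2)*(-10))) + (301 - 1*(-588)) = 9*(1961 + 8*(33 + 100 - 235))/(245 + (33 + 100 - 235)) + (301 + 588) = 9*(1961 + 8*(-102))/(245 - 102) + 889 = 9*(1961 - 816)/143 + 889 = 9*(1/143)*1145 + 889 = 10305/143 + 889 = 137432/143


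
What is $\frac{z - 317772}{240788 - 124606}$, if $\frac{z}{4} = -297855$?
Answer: $- \frac{754596}{58091} \approx -12.99$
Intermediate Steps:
$z = -1191420$ ($z = 4 \left(-297855\right) = -1191420$)
$\frac{z - 317772}{240788 - 124606} = \frac{-1191420 - 317772}{240788 - 124606} = - \frac{1509192}{116182} = \left(-1509192\right) \frac{1}{116182} = - \frac{754596}{58091}$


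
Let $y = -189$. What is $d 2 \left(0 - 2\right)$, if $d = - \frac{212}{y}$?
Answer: $- \frac{848}{189} \approx -4.4868$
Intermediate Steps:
$d = \frac{212}{189}$ ($d = - \frac{212}{-189} = \left(-212\right) \left(- \frac{1}{189}\right) = \frac{212}{189} \approx 1.1217$)
$d 2 \left(0 - 2\right) = \frac{212 \cdot 2 \left(0 - 2\right)}{189} = \frac{212 \cdot 2 \left(-2\right)}{189} = \frac{212}{189} \left(-4\right) = - \frac{848}{189}$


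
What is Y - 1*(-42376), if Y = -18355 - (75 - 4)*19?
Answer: 22672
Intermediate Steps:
Y = -19704 (Y = -18355 - 71*19 = -18355 - 1*1349 = -18355 - 1349 = -19704)
Y - 1*(-42376) = -19704 - 1*(-42376) = -19704 + 42376 = 22672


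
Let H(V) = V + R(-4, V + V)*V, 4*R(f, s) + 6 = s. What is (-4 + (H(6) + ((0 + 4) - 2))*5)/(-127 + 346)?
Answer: 27/73 ≈ 0.36986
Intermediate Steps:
R(f, s) = -3/2 + s/4
H(V) = V + V*(-3/2 + V/2) (H(V) = V + (-3/2 + (V + V)/4)*V = V + (-3/2 + (2*V)/4)*V = V + (-3/2 + V/2)*V = V + V*(-3/2 + V/2))
(-4 + (H(6) + ((0 + 4) - 2))*5)/(-127 + 346) = (-4 + ((½)*6*(-1 + 6) + ((0 + 4) - 2))*5)/(-127 + 346) = (-4 + ((½)*6*5 + (4 - 2))*5)/219 = (-4 + (15 + 2)*5)*(1/219) = (-4 + 17*5)*(1/219) = (-4 + 85)*(1/219) = 81*(1/219) = 27/73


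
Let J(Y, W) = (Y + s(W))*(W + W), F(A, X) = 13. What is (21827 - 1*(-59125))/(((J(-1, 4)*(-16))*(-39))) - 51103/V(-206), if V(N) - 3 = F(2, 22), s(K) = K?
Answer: -497411/156 ≈ -3188.5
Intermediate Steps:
V(N) = 16 (V(N) = 3 + 13 = 16)
J(Y, W) = 2*W*(W + Y) (J(Y, W) = (Y + W)*(W + W) = (W + Y)*(2*W) = 2*W*(W + Y))
(21827 - 1*(-59125))/(((J(-1, 4)*(-16))*(-39))) - 51103/V(-206) = (21827 - 1*(-59125))/((((2*4*(4 - 1))*(-16))*(-39))) - 51103/16 = (21827 + 59125)/((((2*4*3)*(-16))*(-39))) - 51103*1/16 = 80952/(((24*(-16))*(-39))) - 51103/16 = 80952/((-384*(-39))) - 51103/16 = 80952/14976 - 51103/16 = 80952*(1/14976) - 51103/16 = 3373/624 - 51103/16 = -497411/156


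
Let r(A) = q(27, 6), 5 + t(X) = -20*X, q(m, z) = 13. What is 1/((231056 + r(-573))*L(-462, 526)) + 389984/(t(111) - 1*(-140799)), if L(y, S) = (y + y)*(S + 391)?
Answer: 38176823096172697/13565467003104324 ≈ 2.8143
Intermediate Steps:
t(X) = -5 - 20*X
r(A) = 13
L(y, S) = 2*y*(391 + S) (L(y, S) = (2*y)*(391 + S) = 2*y*(391 + S))
1/((231056 + r(-573))*L(-462, 526)) + 389984/(t(111) - 1*(-140799)) = 1/((231056 + 13)*((2*(-462)*(391 + 526)))) + 389984/((-5 - 20*111) - 1*(-140799)) = 1/(231069*((2*(-462)*917))) + 389984/((-5 - 2220) + 140799) = (1/231069)/(-847308) + 389984/(-2225 + 140799) = (1/231069)*(-1/847308) + 389984/138574 = -1/195786612252 + 389984*(1/138574) = -1/195786612252 + 194992/69287 = 38176823096172697/13565467003104324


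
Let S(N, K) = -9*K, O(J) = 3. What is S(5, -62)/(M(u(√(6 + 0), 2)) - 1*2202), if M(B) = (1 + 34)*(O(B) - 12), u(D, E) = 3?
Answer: -186/839 ≈ -0.22169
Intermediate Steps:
M(B) = -315 (M(B) = (1 + 34)*(3 - 12) = 35*(-9) = -315)
S(5, -62)/(M(u(√(6 + 0), 2)) - 1*2202) = (-9*(-62))/(-315 - 1*2202) = 558/(-315 - 2202) = 558/(-2517) = 558*(-1/2517) = -186/839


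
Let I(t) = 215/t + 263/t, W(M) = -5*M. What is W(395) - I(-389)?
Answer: -767797/389 ≈ -1973.8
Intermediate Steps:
I(t) = 478/t
W(395) - I(-389) = -5*395 - 478/(-389) = -1975 - 478*(-1)/389 = -1975 - 1*(-478/389) = -1975 + 478/389 = -767797/389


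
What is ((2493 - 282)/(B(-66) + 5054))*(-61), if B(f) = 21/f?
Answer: -2967162/111181 ≈ -26.688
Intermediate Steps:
((2493 - 282)/(B(-66) + 5054))*(-61) = ((2493 - 282)/(21/(-66) + 5054))*(-61) = (2211/(21*(-1/66) + 5054))*(-61) = (2211/(-7/22 + 5054))*(-61) = (2211/(111181/22))*(-61) = (2211*(22/111181))*(-61) = (48642/111181)*(-61) = -2967162/111181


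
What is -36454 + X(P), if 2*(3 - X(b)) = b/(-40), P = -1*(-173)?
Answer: -2915907/80 ≈ -36449.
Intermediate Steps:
P = 173
X(b) = 3 + b/80 (X(b) = 3 - b/(2*(-40)) = 3 - b*(-1)/(2*40) = 3 - (-1)*b/80 = 3 + b/80)
-36454 + X(P) = -36454 + (3 + (1/80)*173) = -36454 + (3 + 173/80) = -36454 + 413/80 = -2915907/80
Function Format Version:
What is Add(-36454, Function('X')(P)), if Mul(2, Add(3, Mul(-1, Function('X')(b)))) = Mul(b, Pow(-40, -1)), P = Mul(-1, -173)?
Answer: Rational(-2915907, 80) ≈ -36449.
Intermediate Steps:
P = 173
Function('X')(b) = Add(3, Mul(Rational(1, 80), b)) (Function('X')(b) = Add(3, Mul(Rational(-1, 2), Mul(b, Pow(-40, -1)))) = Add(3, Mul(Rational(-1, 2), Mul(b, Rational(-1, 40)))) = Add(3, Mul(Rational(-1, 2), Mul(Rational(-1, 40), b))) = Add(3, Mul(Rational(1, 80), b)))
Add(-36454, Function('X')(P)) = Add(-36454, Add(3, Mul(Rational(1, 80), 173))) = Add(-36454, Add(3, Rational(173, 80))) = Add(-36454, Rational(413, 80)) = Rational(-2915907, 80)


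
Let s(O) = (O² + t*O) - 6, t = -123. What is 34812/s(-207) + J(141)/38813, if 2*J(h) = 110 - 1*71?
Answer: 112707507/220923596 ≈ 0.51017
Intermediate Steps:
s(O) = -6 + O² - 123*O (s(O) = (O² - 123*O) - 6 = -6 + O² - 123*O)
J(h) = 39/2 (J(h) = (110 - 1*71)/2 = (110 - 71)/2 = (½)*39 = 39/2)
34812/s(-207) + J(141)/38813 = 34812/(-6 + (-207)² - 123*(-207)) + (39/2)/38813 = 34812/(-6 + 42849 + 25461) + (39/2)*(1/38813) = 34812/68304 + 39/77626 = 34812*(1/68304) + 39/77626 = 2901/5692 + 39/77626 = 112707507/220923596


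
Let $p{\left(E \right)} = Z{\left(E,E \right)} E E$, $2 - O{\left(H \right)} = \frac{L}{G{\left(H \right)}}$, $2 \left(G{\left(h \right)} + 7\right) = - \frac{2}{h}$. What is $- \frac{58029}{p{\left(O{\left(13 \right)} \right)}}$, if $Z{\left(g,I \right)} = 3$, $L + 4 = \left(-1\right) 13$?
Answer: $- \frac{163719152}{1369} \approx -1.1959 \cdot 10^{5}$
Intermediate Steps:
$G{\left(h \right)} = -7 - \frac{1}{h}$ ($G{\left(h \right)} = -7 + \frac{\left(-2\right) \frac{1}{h}}{2} = -7 - \frac{1}{h}$)
$L = -17$ ($L = -4 - 13 = -17$)
$O{\left(H \right)} = 2 + \frac{17}{-7 - \frac{1}{H}}$ ($O{\left(H \right)} = 2 - - \frac{17}{-7 - \frac{1}{H}} = 2 + \frac{17}{-7 - \frac{1}{H}}$)
$p{\left(E \right)} = 3 E^{2}$ ($p{\left(E \right)} = 3 E E = 3 E^{2}$)
$- \frac{58029}{p{\left(O{\left(13 \right)} \right)}} = - \frac{58029}{3 \left(\frac{2 - 39}{1 + 7 \cdot 13}\right)^{2}} = - \frac{58029}{3 \left(\frac{2 - 39}{1 + 91}\right)^{2}} = - \frac{58029}{3 \left(\frac{1}{92} \left(-37\right)\right)^{2}} = - \frac{58029}{3 \left(- \frac{37}{92}\right)^{2}} = - \frac{58029}{3 \cdot \frac{1369}{8464}} = - \frac{58029}{\frac{4107}{8464}} = \left(-58029\right) \frac{8464}{4107} = - \frac{163719152}{1369}$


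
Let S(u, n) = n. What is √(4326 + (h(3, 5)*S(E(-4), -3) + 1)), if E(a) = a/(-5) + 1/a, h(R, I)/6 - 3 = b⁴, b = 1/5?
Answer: √2670607/25 ≈ 65.368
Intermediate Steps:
b = ⅕ ≈ 0.20000
h(R, I) = 11256/625 (h(R, I) = 18 + 6*(⅕)⁴ = 18 + 6*(1/625) = 18 + 6/625 = 11256/625)
E(a) = 1/a - a/5 (E(a) = a*(-⅕) + 1/a = -a/5 + 1/a = 1/a - a/5)
√(4326 + (h(3, 5)*S(E(-4), -3) + 1)) = √(4326 + ((11256/625)*(-3) + 1)) = √(4326 + (-33768/625 + 1)) = √(4326 - 33143/625) = √(2670607/625) = √2670607/25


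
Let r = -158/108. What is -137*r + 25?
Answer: 12173/54 ≈ 225.43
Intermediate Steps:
r = -79/54 (r = -158*1/108 = -79/54 ≈ -1.4630)
-137*r + 25 = -137*(-79/54) + 25 = 10823/54 + 25 = 12173/54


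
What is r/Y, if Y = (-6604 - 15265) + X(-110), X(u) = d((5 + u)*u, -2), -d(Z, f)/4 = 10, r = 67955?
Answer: -67955/21909 ≈ -3.1017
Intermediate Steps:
d(Z, f) = -40 (d(Z, f) = -4*10 = -40)
X(u) = -40
Y = -21909 (Y = (-6604 - 15265) - 40 = -21869 - 40 = -21909)
r/Y = 67955/(-21909) = 67955*(-1/21909) = -67955/21909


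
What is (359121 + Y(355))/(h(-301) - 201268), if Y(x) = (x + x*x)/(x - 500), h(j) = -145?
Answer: -10389233/5840977 ≈ -1.7787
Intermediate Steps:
Y(x) = (x + x²)/(-500 + x)
(359121 + Y(355))/(h(-301) - 201268) = (359121 + 355*(1 + 355)/(-500 + 355))/(-145 - 201268) = (359121 + 355*356/(-145))/(-201413) = (359121 + 355*(-1/145)*356)*(-1/201413) = (359121 - 25276/29)*(-1/201413) = (10389233/29)*(-1/201413) = -10389233/5840977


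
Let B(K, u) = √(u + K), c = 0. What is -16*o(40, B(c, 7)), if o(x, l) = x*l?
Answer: -640*√7 ≈ -1693.3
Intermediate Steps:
B(K, u) = √(K + u)
o(x, l) = l*x
-16*o(40, B(c, 7)) = -16*√(0 + 7)*40 = -16*√7*40 = -640*√7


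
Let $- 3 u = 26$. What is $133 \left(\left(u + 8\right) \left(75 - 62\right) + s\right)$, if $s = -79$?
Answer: $- \frac{34979}{3} \approx -11660.0$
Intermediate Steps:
$u = - \frac{26}{3}$ ($u = \left(- \frac{1}{3}\right) 26 = - \frac{26}{3} \approx -8.6667$)
$133 \left(\left(u + 8\right) \left(75 - 62\right) + s\right) = 133 \left(\left(- \frac{26}{3} + 8\right) \left(75 - 62\right) - 79\right) = 133 \left(\left(- \frac{2}{3}\right) 13 - 79\right) = 133 \left(- \frac{26}{3} - 79\right) = 133 \left(- \frac{263}{3}\right) = - \frac{34979}{3}$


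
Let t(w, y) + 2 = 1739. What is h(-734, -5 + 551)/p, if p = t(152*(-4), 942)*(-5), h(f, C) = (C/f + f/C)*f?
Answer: -418436/2371005 ≈ -0.17648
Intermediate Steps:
t(w, y) = 1737 (t(w, y) = -2 + 1739 = 1737)
h(f, C) = f*(C/f + f/C)
p = -8685 (p = 1737*(-5) = -8685)
h(-734, -5 + 551)/p = ((-5 + 551) + (-734)**2/(-5 + 551))/(-8685) = (546 + 538756/546)*(-1/8685) = (546 + (1/546)*538756)*(-1/8685) = (546 + 269378/273)*(-1/8685) = (418436/273)*(-1/8685) = -418436/2371005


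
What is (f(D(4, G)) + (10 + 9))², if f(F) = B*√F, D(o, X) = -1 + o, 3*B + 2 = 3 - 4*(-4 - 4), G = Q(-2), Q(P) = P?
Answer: 724 + 418*√3 ≈ 1448.0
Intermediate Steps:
G = -2
B = 11 (B = -⅔ + (3 - 4*(-4 - 4))/3 = -⅔ + (3 - 4*(-8))/3 = -⅔ + (3 + 32)/3 = -⅔ + (⅓)*35 = -⅔ + 35/3 = 11)
f(F) = 11*√F
(f(D(4, G)) + (10 + 9))² = (11*√(-1 + 4) + (10 + 9))² = (11*√3 + 19)² = (19 + 11*√3)²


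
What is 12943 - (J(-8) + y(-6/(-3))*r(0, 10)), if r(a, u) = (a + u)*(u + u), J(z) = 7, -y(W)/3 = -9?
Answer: 7536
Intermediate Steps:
y(W) = 27 (y(W) = -3*(-9) = 27)
r(a, u) = 2*u*(a + u) (r(a, u) = (a + u)*(2*u) = 2*u*(a + u))
12943 - (J(-8) + y(-6/(-3))*r(0, 10)) = 12943 - (7 + 27*(2*10*(0 + 10))) = 12943 - (7 + 27*(2*10*10)) = 12943 - (7 + 27*200) = 12943 - (7 + 5400) = 12943 - 1*5407 = 12943 - 5407 = 7536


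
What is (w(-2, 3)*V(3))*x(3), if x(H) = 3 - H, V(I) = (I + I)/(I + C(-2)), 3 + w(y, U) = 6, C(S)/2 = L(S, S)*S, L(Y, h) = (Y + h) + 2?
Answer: 0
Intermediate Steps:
L(Y, h) = 2 + Y + h
C(S) = 2*S*(2 + 2*S) (C(S) = 2*((2 + S + S)*S) = 2*((2 + 2*S)*S) = 2*(S*(2 + 2*S)) = 2*S*(2 + 2*S))
w(y, U) = 3 (w(y, U) = -3 + 6 = 3)
V(I) = 2*I/(8 + I) (V(I) = (I + I)/(I + 4*(-2)*(1 - 2)) = (2*I)/(I + 4*(-2)*(-1)) = (2*I)/(I + 8) = (2*I)/(8 + I) = 2*I/(8 + I))
(w(-2, 3)*V(3))*x(3) = (3*(2*3/(8 + 3)))*(3 - 1*3) = (3*(2*3/11))*(3 - 3) = (3*(2*3*(1/11)))*0 = (3*(6/11))*0 = (18/11)*0 = 0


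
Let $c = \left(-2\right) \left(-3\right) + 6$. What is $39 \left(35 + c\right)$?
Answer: $1833$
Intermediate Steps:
$c = 12$ ($c = 6 + 6 = 12$)
$39 \left(35 + c\right) = 39 \left(35 + 12\right) = 39 \cdot 47 = 1833$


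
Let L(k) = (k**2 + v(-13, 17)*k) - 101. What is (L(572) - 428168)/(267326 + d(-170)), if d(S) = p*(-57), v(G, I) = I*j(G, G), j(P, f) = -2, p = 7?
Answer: -120533/266927 ≈ -0.45156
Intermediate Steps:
v(G, I) = -2*I (v(G, I) = I*(-2) = -2*I)
L(k) = -101 + k**2 - 34*k (L(k) = (k**2 + (-2*17)*k) - 101 = (k**2 - 34*k) - 101 = -101 + k**2 - 34*k)
d(S) = -399 (d(S) = 7*(-57) = -399)
(L(572) - 428168)/(267326 + d(-170)) = ((-101 + 572**2 - 34*572) - 428168)/(267326 - 399) = ((-101 + 327184 - 19448) - 428168)/266927 = (307635 - 428168)*(1/266927) = -120533*1/266927 = -120533/266927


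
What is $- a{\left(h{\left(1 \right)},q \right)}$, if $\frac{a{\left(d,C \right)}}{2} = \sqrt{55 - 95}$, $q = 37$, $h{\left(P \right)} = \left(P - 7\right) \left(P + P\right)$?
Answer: $- 4 i \sqrt{10} \approx - 12.649 i$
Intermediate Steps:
$h{\left(P \right)} = 2 P \left(-7 + P\right)$ ($h{\left(P \right)} = \left(-7 + P\right) 2 P = 2 P \left(-7 + P\right)$)
$a{\left(d,C \right)} = 4 i \sqrt{10}$ ($a{\left(d,C \right)} = 2 \sqrt{55 - 95} = 2 \sqrt{-40} = 2 \cdot 2 i \sqrt{10} = 4 i \sqrt{10}$)
$- a{\left(h{\left(1 \right)},q \right)} = - 4 i \sqrt{10}$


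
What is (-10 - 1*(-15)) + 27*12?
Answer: 329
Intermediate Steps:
(-10 - 1*(-15)) + 27*12 = (-10 + 15) + 324 = 5 + 324 = 329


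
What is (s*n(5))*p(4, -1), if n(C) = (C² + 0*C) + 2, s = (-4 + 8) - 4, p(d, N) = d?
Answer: 0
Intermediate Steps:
s = 0 (s = 4 - 4 = 0)
n(C) = 2 + C² (n(C) = (C² + 0) + 2 = C² + 2 = 2 + C²)
(s*n(5))*p(4, -1) = (0*(2 + 5²))*4 = (0*(2 + 25))*4 = (0*27)*4 = 0*4 = 0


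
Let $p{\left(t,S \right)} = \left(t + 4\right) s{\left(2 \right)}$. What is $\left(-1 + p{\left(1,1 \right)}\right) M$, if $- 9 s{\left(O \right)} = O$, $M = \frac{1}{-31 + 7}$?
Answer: $\frac{19}{216} \approx 0.087963$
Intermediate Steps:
$M = - \frac{1}{24}$ ($M = \frac{1}{-24} = - \frac{1}{24} \approx -0.041667$)
$s{\left(O \right)} = - \frac{O}{9}$
$p{\left(t,S \right)} = - \frac{8}{9} - \frac{2 t}{9}$ ($p{\left(t,S \right)} = \left(t + 4\right) \left(\left(- \frac{1}{9}\right) 2\right) = \left(4 + t\right) \left(- \frac{2}{9}\right) = - \frac{8}{9} - \frac{2 t}{9}$)
$\left(-1 + p{\left(1,1 \right)}\right) M = \left(-1 - \frac{10}{9}\right) \left(- \frac{1}{24}\right) = \left(- \frac{19}{9}\right) \left(- \frac{1}{24}\right) = \frac{19}{216}$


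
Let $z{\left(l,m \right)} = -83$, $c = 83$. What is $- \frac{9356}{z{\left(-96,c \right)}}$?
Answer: $\frac{9356}{83} \approx 112.72$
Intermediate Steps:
$- \frac{9356}{z{\left(-96,c \right)}} = - \frac{9356}{-83} = \left(-9356\right) \left(- \frac{1}{83}\right) = \frac{9356}{83}$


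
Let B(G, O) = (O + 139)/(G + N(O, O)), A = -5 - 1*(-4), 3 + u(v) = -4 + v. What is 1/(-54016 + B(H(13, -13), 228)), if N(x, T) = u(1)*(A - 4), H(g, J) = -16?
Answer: -14/755857 ≈ -1.8522e-5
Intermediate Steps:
u(v) = -7 + v (u(v) = -3 + (-4 + v) = -7 + v)
A = -1 (A = -5 + 4 = -1)
N(x, T) = 30 (N(x, T) = (-7 + 1)*(-1 - 4) = -6*(-5) = 30)
B(G, O) = (139 + O)/(30 + G) (B(G, O) = (O + 139)/(G + 30) = (139 + O)/(30 + G))
1/(-54016 + B(H(13, -13), 228)) = 1/(-54016 + (139 + 228)/(30 - 16)) = 1/(-54016 + 367/14) = 1/(-755857/14) = -14/755857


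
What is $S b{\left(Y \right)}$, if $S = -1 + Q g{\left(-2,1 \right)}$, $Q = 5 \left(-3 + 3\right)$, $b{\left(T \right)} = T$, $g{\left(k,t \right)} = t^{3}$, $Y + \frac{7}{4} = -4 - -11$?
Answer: $- \frac{21}{4} \approx -5.25$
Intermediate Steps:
$Y = \frac{21}{4}$ ($Y = - \frac{7}{4} - -7 = - \frac{7}{4} + \left(-4 + 11\right) = - \frac{7}{4} + 7 = \frac{21}{4} \approx 5.25$)
$Q = 0$ ($Q = 5 \cdot 0 = 0$)
$S = -1$ ($S = -1 + 0 \cdot 1^{3} = -1 + 0 \cdot 1 = -1 + 0 = -1$)
$S b{\left(Y \right)} = \left(-1\right) \frac{21}{4} = - \frac{21}{4}$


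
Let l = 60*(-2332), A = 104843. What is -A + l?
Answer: -244763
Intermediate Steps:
l = -139920
-A + l = -1*104843 - 139920 = -104843 - 139920 = -244763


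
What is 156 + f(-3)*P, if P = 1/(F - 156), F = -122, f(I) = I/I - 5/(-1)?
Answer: 21681/139 ≈ 155.98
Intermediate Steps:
f(I) = 6 (f(I) = 1 - 5*(-1) = 1 + 5 = 6)
P = -1/278 (P = 1/(-122 - 156) = 1/(-278) = -1/278 ≈ -0.0035971)
156 + f(-3)*P = 156 + 6*(-1/278) = 156 - 3/139 = 21681/139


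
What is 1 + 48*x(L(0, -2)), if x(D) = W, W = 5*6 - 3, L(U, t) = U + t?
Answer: 1297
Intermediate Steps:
W = 27 (W = 30 - 3 = 27)
x(D) = 27
1 + 48*x(L(0, -2)) = 1 + 48*27 = 1 + 1296 = 1297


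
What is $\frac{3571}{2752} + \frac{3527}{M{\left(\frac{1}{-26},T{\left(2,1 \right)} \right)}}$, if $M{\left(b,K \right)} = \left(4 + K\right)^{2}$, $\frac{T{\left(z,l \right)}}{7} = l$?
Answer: $\frac{10138395}{332992} \approx 30.446$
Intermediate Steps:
$T{\left(z,l \right)} = 7 l$
$\frac{3571}{2752} + \frac{3527}{M{\left(\frac{1}{-26},T{\left(2,1 \right)} \right)}} = \frac{3571}{2752} + \frac{3527}{\left(4 + 7 \cdot 1\right)^{2}} = 3571 \cdot \frac{1}{2752} + \frac{3527}{\left(4 + 7\right)^{2}} = \frac{3571}{2752} + \frac{3527}{11^{2}} = \frac{3571}{2752} + \frac{3527}{121} = \frac{10138395}{332992}$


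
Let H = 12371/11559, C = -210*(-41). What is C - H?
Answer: 99510619/11559 ≈ 8608.9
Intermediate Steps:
C = 8610
H = 12371/11559 (H = 12371*(1/11559) = 12371/11559 ≈ 1.0702)
C - H = 8610 - 1*12371/11559 = 8610 - 12371/11559 = 99510619/11559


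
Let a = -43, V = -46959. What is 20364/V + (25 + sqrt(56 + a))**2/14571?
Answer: -88921334/228079863 + 50*sqrt(13)/14571 ≈ -0.37750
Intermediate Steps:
20364/V + (25 + sqrt(56 + a))**2/14571 = 20364/(-46959) + (25 + sqrt(56 - 43))**2/14571 = 20364*(-1/46959) + (25 + sqrt(13))**2*(1/14571) = -6788/15653 + (25 + sqrt(13))**2/14571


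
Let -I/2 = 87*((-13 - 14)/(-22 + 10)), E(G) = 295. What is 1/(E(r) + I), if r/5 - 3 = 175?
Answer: -2/193 ≈ -0.010363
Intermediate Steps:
r = 890 (r = 15 + 5*175 = 15 + 875 = 890)
I = -783/2 (I = -174*(-13 - 14)/(-22 + 10) = -174*(-27/(-12)) = -174*(-27*(-1/12)) = -174*9/4 = -2*783/4 = -783/2 ≈ -391.50)
1/(E(r) + I) = 1/(295 - 783/2) = 1/(-193/2) = -2/193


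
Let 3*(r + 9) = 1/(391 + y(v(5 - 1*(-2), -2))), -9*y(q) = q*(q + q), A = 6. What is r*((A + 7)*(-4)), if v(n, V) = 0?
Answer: 548912/1173 ≈ 467.96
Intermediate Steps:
y(q) = -2*q²/9 (y(q) = -q*(q + q)/9 = -q*2*q/9 = -2*q²/9)
r = -10556/1173 (r = -9 + 1/(3*(391 - 2/9*0²)) = -9 + 1/(3*(391 - 2/9*0)) = -9 + 1/(3*(391 + 0)) = -9 + (⅓)/391 = -9 + (⅓)*(1/391) = -9 + 1/1173 = -10556/1173 ≈ -8.9991)
r*((A + 7)*(-4)) = -10556*(6 + 7)*(-4)/1173 = -137228*(-4)/1173 = -10556/1173*(-52) = 548912/1173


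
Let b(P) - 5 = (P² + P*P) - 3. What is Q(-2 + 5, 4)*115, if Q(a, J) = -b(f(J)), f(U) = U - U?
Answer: -230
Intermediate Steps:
f(U) = 0
b(P) = 2 + 2*P² (b(P) = 5 + ((P² + P*P) - 3) = 5 + ((P² + P²) - 3) = 5 + (2*P² - 3) = 5 + (-3 + 2*P²) = 2 + 2*P²)
Q(a, J) = -2 (Q(a, J) = -(2 + 2*0²) = -(2 + 2*0) = -(2 + 0) = -1*2 = -2)
Q(-2 + 5, 4)*115 = -2*115 = -230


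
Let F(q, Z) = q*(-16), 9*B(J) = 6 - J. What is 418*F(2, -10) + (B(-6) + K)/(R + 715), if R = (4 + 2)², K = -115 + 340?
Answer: -30135449/2253 ≈ -13376.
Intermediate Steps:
K = 225
R = 36 (R = 6² = 36)
B(J) = ⅔ - J/9 (B(J) = (6 - J)/9 = ⅔ - J/9)
F(q, Z) = -16*q
418*F(2, -10) + (B(-6) + K)/(R + 715) = 418*(-16*2) + ((⅔ - ⅑*(-6)) + 225)/(36 + 715) = 418*(-32) + ((⅔ + ⅔) + 225)/751 = -13376 + (4/3 + 225)*(1/751) = -13376 + (679/3)*(1/751) = -13376 + 679/2253 = -30135449/2253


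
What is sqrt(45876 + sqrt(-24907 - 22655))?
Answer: sqrt(45876 + I*sqrt(47562)) ≈ 214.19 + 0.5091*I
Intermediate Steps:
sqrt(45876 + sqrt(-24907 - 22655)) = sqrt(45876 + sqrt(-47562)) = sqrt(45876 + I*sqrt(47562))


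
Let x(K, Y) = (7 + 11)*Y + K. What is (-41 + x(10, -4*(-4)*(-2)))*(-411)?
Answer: 249477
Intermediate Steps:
x(K, Y) = K + 18*Y (x(K, Y) = 18*Y + K = K + 18*Y)
(-41 + x(10, -4*(-4)*(-2)))*(-411) = (-41 + (10 + 18*(-4*(-4)*(-2))))*(-411) = (-41 + (10 + 18*(16*(-2))))*(-411) = (-41 + (10 + 18*(-32)))*(-411) = (-41 + (10 - 576))*(-411) = (-41 - 566)*(-411) = -607*(-411) = 249477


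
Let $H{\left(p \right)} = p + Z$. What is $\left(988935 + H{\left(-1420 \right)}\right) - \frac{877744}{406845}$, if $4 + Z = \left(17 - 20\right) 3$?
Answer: $\frac{401759373446}{406845} \approx 9.875 \cdot 10^{5}$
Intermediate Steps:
$Z = -13$ ($Z = -4 + \left(17 - 20\right) 3 = -4 - 9 = -13$)
$H{\left(p \right)} = -13 + p$ ($H{\left(p \right)} = p - 13 = -13 + p$)
$\left(988935 + H{\left(-1420 \right)}\right) - \frac{877744}{406845} = \left(988935 - 1433\right) - \frac{877744}{406845} = 987502 - \frac{877744}{406845} = \frac{401759373446}{406845}$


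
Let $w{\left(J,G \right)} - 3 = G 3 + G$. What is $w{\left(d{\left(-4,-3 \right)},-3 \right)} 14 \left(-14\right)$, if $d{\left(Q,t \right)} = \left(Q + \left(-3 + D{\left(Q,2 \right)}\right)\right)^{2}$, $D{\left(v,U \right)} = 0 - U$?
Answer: $1764$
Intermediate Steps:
$D{\left(v,U \right)} = - U$
$d{\left(Q,t \right)} = \left(-5 + Q\right)^{2}$ ($d{\left(Q,t \right)} = \left(Q - 5\right)^{2} = \left(-5 + Q\right)^{2}$)
$w{\left(J,G \right)} = 3 + 4 G$ ($w{\left(J,G \right)} = 3 + \left(G 3 + G\right) = 3 + \left(3 G + G\right) = 3 + 4 G$)
$w{\left(d{\left(-4,-3 \right)},-3 \right)} 14 \left(-14\right) = \left(3 + 4 \left(-3\right)\right) 14 \left(-14\right) = \left(3 - 12\right) 14 \left(-14\right) = \left(-9\right) 14 \left(-14\right) = \left(-126\right) \left(-14\right) = 1764$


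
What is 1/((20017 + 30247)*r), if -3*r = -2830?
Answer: 3/142247120 ≈ 2.1090e-8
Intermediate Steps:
r = 2830/3 (r = -⅓*(-2830) = 2830/3 ≈ 943.33)
1/((20017 + 30247)*r) = 1/((20017 + 30247)*(2830/3)) = (3/2830)/50264 = (1/50264)*(3/2830) = 3/142247120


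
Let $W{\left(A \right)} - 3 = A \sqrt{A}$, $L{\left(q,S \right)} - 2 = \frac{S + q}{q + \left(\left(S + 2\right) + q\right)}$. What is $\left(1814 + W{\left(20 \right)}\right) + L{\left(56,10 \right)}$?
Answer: $\frac{112811}{62} + 40 \sqrt{5} \approx 1909.0$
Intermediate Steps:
$L{\left(q,S \right)} = 2 + \frac{S + q}{2 + S + 2 q}$ ($L{\left(q,S \right)} = 2 + \frac{S + q}{q + \left(\left(S + 2\right) + q\right)} = 2 + \frac{S + q}{q + \left(\left(2 + S\right) + q\right)} = 2 + \frac{S + q}{q + \left(2 + S + q\right)} = 2 + \frac{S + q}{2 + S + 2 q}$)
$W{\left(A \right)} = 3 + A^{\frac{3}{2}}$ ($W{\left(A \right)} = 3 + A \sqrt{A} = 3 + A^{\frac{3}{2}}$)
$\left(1814 + W{\left(20 \right)}\right) + L{\left(56,10 \right)} = \left(1814 + \left(3 + 20^{\frac{3}{2}}\right)\right) + \frac{4 + 3 \cdot 10 + 5 \cdot 56}{2 + 10 + 2 \cdot 56} = \left(1814 + \left(3 + 40 \sqrt{5}\right)\right) + \frac{4 + 30 + 280}{2 + 10 + 112} = \left(1817 + 40 \sqrt{5}\right) + \frac{1}{124} \cdot 314 = \left(1817 + 40 \sqrt{5}\right) + \frac{157}{62} = \frac{112811}{62} + 40 \sqrt{5}$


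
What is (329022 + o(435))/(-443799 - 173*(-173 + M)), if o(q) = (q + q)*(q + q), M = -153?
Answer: -1085922/387401 ≈ -2.8031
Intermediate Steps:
o(q) = 4*q² (o(q) = (2*q)*(2*q) = 4*q²)
(329022 + o(435))/(-443799 - 173*(-173 + M)) = (329022 + 4*435²)/(-443799 - 173*(-173 - 153)) = (329022 + 4*189225)/(-443799 - 173*(-326)) = (329022 + 756900)/(-443799 + 56398) = 1085922/(-387401) = 1085922*(-1/387401) = -1085922/387401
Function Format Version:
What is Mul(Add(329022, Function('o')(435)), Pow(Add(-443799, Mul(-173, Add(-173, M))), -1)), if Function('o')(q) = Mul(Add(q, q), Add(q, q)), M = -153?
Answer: Rational(-1085922, 387401) ≈ -2.8031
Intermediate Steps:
Function('o')(q) = Mul(4, Pow(q, 2)) (Function('o')(q) = Mul(Mul(2, q), Mul(2, q)) = Mul(4, Pow(q, 2)))
Mul(Add(329022, Function('o')(435)), Pow(Add(-443799, Mul(-173, Add(-173, M))), -1)) = Mul(Add(329022, Mul(4, Pow(435, 2))), Pow(Add(-443799, Mul(-173, Add(-173, -153))), -1)) = Mul(Add(329022, Mul(4, 189225)), Pow(Add(-443799, Mul(-173, -326)), -1)) = Mul(Add(329022, 756900), Pow(Add(-443799, 56398), -1)) = Mul(1085922, Pow(-387401, -1)) = Mul(1085922, Rational(-1, 387401)) = Rational(-1085922, 387401)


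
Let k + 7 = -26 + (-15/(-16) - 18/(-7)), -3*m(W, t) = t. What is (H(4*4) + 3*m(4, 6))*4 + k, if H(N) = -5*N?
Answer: -41831/112 ≈ -373.49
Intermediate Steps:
m(W, t) = -t/3
k = -3303/112 (k = -7 + (-26 + (-15/(-16) - 18/(-7))) = -7 + (-26 + (-15*(-1/16) - 18*(-⅐))) = -7 + (-26 + (15/16 + 18/7)) = -7 + (-26 + 393/112) = -7 - 2519/112 = -3303/112 ≈ -29.491)
(H(4*4) + 3*m(4, 6))*4 + k = (-20*4 + 3*(-⅓*6))*4 - 3303/112 = (-5*16 + 3*(-2))*4 - 3303/112 = (-80 - 6)*4 - 3303/112 = -86*4 - 3303/112 = -344 - 3303/112 = -41831/112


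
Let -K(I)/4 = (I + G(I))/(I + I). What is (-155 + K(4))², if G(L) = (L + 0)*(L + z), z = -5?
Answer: 24025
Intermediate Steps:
G(L) = L*(-5 + L) (G(L) = (L + 0)*(L - 5) = L*(-5 + L))
K(I) = -2*(I + I*(-5 + I))/I (K(I) = -4*(I + I*(-5 + I))/(I + I) = -4*(I + I*(-5 + I))/(2*I) = -4*(I + I*(-5 + I))*1/(2*I) = -2*(I + I*(-5 + I))/I)
(-155 + K(4))² = (-155 + (8 - 2*4))² = (-155 + (8 - 8))² = (-155 + 0)² = (-155)² = 24025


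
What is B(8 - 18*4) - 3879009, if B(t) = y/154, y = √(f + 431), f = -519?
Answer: -3879009 + I*√22/77 ≈ -3.879e+6 + 0.060915*I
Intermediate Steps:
y = 2*I*√22 (y = √(-519 + 431) = √(-88) = 2*I*√22 ≈ 9.3808*I)
B(t) = I*√22/77 (B(t) = (2*I*√22)/154 = (2*I*√22)*(1/154) = I*√22/77)
B(8 - 18*4) - 3879009 = I*√22/77 - 3879009 = -3879009 + I*√22/77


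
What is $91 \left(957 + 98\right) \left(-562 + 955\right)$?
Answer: $37729965$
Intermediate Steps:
$91 \left(957 + 98\right) \left(-562 + 955\right) = 91 \cdot 1055 \cdot 393 = 91 \cdot 414615 = 37729965$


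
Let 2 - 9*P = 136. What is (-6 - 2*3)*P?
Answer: 536/3 ≈ 178.67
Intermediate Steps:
P = -134/9 (P = 2/9 - ⅑*136 = 2/9 - 136/9 = -134/9 ≈ -14.889)
(-6 - 2*3)*P = (-6 - 2*3)*(-134/9) = (-6 - 6)*(-134/9) = -12*(-134/9) = 536/3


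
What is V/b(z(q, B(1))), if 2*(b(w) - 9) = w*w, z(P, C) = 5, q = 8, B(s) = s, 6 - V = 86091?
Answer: -172170/43 ≈ -4004.0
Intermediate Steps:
V = -86085 (V = 6 - 1*86091 = 6 - 86091 = -86085)
b(w) = 9 + w²/2 (b(w) = 9 + (w*w)/2 = 9 + w²/2)
V/b(z(q, B(1))) = -86085/(9 + (½)*5²) = -86085/(9 + (½)*25) = -86085/(9 + 25/2) = -86085/43/2 = -86085*2/43 = -172170/43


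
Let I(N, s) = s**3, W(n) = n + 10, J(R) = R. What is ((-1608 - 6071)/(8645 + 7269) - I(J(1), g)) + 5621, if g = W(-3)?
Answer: 83986413/15914 ≈ 5277.5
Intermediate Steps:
W(n) = 10 + n
g = 7 (g = 10 - 3 = 7)
((-1608 - 6071)/(8645 + 7269) - I(J(1), g)) + 5621 = ((-1608 - 6071)/(8645 + 7269) - 1*7**3) + 5621 = (-7679/15914 - 1*343) + 5621 = (-7679*1/15914 - 343) + 5621 = (-7679/15914 - 343) + 5621 = -5466181/15914 + 5621 = 83986413/15914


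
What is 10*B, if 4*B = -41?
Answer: -205/2 ≈ -102.50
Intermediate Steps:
B = -41/4 (B = (¼)*(-41) = -41/4 ≈ -10.250)
10*B = 10*(-41/4) = -205/2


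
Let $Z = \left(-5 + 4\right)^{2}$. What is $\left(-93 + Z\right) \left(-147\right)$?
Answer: $13524$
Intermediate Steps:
$Z = 1$ ($Z = \left(-1\right)^{2} = 1$)
$\left(-93 + Z\right) \left(-147\right) = \left(-93 + 1\right) \left(-147\right) = \left(-92\right) \left(-147\right) = 13524$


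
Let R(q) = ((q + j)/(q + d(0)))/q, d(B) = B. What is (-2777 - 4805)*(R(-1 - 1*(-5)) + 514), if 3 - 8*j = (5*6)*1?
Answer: -249436427/64 ≈ -3.8974e+6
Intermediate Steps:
j = -27/8 (j = 3/8 - 5*6/8 = 3/8 - 15/4 = -27/8 ≈ -3.3750)
R(q) = (-27/8 + q)/q² (R(q) = ((q - 27/8)/(q + 0))/q = ((-27/8 + q)/q)/q = (-27/8 + q)/q²)
(-2777 - 4805)*(R(-1 - 1*(-5)) + 514) = (-2777 - 4805)*((-27/8 + (-1 - 1*(-5)))/(-1 - 1*(-5))² + 514) = -7582*((-27/8 + (-1 + 5))/(-1 + 5)² + 514) = -7582*((-27/8 + 4)/4² + 514) = -7582*((1/16)*(5/8) + 514) = -7582*(5/128 + 514) = -7582*65797/128 = -249436427/64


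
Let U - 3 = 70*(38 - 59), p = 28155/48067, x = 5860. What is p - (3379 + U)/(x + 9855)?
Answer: 350551721/755372905 ≈ 0.46408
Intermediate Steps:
p = 28155/48067 (p = 28155*(1/48067) = 28155/48067 ≈ 0.58574)
U = -1467 (U = 3 + 70*(38 - 59) = 3 + 70*(-21) = 3 - 1470 = -1467)
p - (3379 + U)/(x + 9855) = 28155/48067 - (3379 - 1467)/(5860 + 9855) = 28155/48067 - 1912/15715 = 350551721/755372905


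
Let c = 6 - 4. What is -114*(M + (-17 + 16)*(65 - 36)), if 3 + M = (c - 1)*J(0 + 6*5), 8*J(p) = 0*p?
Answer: 3648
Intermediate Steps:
J(p) = 0 (J(p) = (0*p)/8 = (⅛)*0 = 0)
c = 2
M = -3 (M = -3 + (2 - 1)*0 = -3 + 1*0 = -3 + 0 = -3)
-114*(M + (-17 + 16)*(65 - 36)) = -114*(-3 + (-17 + 16)*(65 - 36)) = -114*(-3 - 1*29) = -114*(-3 - 29) = -114*(-32) = 3648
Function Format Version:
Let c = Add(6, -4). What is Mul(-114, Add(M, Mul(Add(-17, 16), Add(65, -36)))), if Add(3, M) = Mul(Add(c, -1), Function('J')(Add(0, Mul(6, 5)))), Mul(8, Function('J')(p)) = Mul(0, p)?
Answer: 3648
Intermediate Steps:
Function('J')(p) = 0 (Function('J')(p) = Mul(Rational(1, 8), Mul(0, p)) = Mul(Rational(1, 8), 0) = 0)
c = 2
M = -3 (M = Add(-3, Mul(Add(2, -1), 0)) = Add(-3, Mul(1, 0)) = Add(-3, 0) = -3)
Mul(-114, Add(M, Mul(Add(-17, 16), Add(65, -36)))) = Mul(-114, Add(-3, Mul(Add(-17, 16), Add(65, -36)))) = Mul(-114, Add(-3, Mul(-1, 29))) = Mul(-114, Add(-3, -29)) = Mul(-114, -32) = 3648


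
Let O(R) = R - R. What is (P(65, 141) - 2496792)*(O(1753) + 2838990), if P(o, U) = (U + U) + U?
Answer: -7087166627310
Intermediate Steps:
O(R) = 0
P(o, U) = 3*U (P(o, U) = 2*U + U = 3*U)
(P(65, 141) - 2496792)*(O(1753) + 2838990) = (3*141 - 2496792)*(0 + 2838990) = (423 - 2496792)*2838990 = -2496369*2838990 = -7087166627310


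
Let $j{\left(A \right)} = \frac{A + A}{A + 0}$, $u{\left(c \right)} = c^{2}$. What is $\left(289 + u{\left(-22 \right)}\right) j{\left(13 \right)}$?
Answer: $1546$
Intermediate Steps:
$j{\left(A \right)} = 2$ ($j{\left(A \right)} = \frac{2 A}{A} = 2$)
$\left(289 + u{\left(-22 \right)}\right) j{\left(13 \right)} = \left(289 + \left(-22\right)^{2}\right) 2 = \left(289 + 484\right) 2 = 773 \cdot 2 = 1546$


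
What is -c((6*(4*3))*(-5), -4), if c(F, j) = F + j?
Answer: 364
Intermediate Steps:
-c((6*(4*3))*(-5), -4) = -((6*(4*3))*(-5) - 4) = -((6*12)*(-5) - 4) = -(72*(-5) - 4) = -(-360 - 4) = -1*(-364) = 364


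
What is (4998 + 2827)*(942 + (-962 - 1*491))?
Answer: -3998575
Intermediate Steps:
(4998 + 2827)*(942 + (-962 - 1*491)) = 7825*(942 + (-962 - 491)) = 7825*(942 - 1453) = 7825*(-511) = -3998575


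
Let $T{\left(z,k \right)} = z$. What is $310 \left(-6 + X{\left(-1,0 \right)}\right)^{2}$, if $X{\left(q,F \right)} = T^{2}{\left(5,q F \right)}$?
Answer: $111910$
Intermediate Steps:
$X{\left(q,F \right)} = 25$ ($X{\left(q,F \right)} = 5^{2} = 25$)
$310 \left(-6 + X{\left(-1,0 \right)}\right)^{2} = 310 \left(-6 + 25\right)^{2} = 310 \cdot 19^{2} = 310 \cdot 361 = 111910$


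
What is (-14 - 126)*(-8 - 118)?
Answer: 17640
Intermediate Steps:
(-14 - 126)*(-8 - 118) = -140*(-126) = 17640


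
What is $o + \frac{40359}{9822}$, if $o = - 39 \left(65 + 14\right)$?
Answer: $- \frac{10073741}{3274} \approx -3076.9$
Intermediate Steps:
$o = -3081$ ($o = \left(-39\right) 79 = -3081$)
$o + \frac{40359}{9822} = -3081 + \frac{40359}{9822} = -3081 + 40359 \cdot \frac{1}{9822} = -3081 + \frac{13453}{3274} = - \frac{10073741}{3274}$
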